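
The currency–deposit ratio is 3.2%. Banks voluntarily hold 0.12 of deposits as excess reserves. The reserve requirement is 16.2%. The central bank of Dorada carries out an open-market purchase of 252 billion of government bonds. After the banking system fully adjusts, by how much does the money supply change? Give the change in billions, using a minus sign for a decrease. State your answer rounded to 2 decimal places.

828.23 billion

The money multiplier is m = (1 + c) / (rr + e + c) = (1 + 0.032) / (0.162 + 0.12 + 0.032) ≈ 3.286624.
The purchase adds 252 billion of base, so ΔM = m × ΔMB = 3.286624 × (+252) ≈ 828.2292 billion.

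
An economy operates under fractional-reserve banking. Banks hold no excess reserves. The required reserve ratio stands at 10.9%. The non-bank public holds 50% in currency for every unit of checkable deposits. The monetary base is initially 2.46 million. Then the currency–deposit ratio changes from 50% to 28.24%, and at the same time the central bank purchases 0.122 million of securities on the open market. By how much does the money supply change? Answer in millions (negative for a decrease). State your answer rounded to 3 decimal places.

Before: m₁ = (1 + 0.5) / (0.109 + 0.5) ≈ 2.46305, MB₁ = 2.46, so M₁ = 2.46305 × 2.46 ≈ 6.0591 million.
After: m₂ = (1 + 0.2824) / (0.109 + 0.2824) ≈ 3.27644, MB₂ = 2.46 + 0.122 = 2.582, so M₂ = 3.27644 × 2.582 ≈ 8.4598 million.
ΔM = M₂ − M₁ = 8.4598 − 6.0591 = 2.4007 million.

2.401 million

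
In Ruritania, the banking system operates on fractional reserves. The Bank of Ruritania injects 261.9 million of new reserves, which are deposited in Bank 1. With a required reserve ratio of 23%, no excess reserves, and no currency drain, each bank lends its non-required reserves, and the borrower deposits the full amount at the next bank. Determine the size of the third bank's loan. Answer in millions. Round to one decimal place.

Each bank lends a fraction (1 − rr) = 0.7700 of the deposit it receives, so Bank 3 receives 261.9·0.7700^2 and lends 261.9·0.7700^3 ≈ 119.5660 million.

119.6 million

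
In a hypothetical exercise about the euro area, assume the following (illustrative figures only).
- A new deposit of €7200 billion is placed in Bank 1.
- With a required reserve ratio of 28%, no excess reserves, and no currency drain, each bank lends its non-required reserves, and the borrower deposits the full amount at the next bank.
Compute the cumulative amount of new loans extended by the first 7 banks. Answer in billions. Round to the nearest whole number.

Bank i lends (1 − rr)^i of the original deposit: Bank 1 lends 7200·0.7200 = 5184.0000, Bank 2 lends 7200·0.7200² = 3732.4800, and so on.
Summing a geometric series: total = 7200·[0.7200·(1 − 0.7200^7) / (1 − 0.7200)] ≈ 16657.1894 billion.

€16657 billion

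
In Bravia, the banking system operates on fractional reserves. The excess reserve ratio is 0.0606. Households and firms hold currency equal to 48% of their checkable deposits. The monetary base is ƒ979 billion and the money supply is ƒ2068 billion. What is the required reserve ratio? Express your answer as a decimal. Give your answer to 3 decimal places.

0.160

Using m = M/MB = 2068/979 ≈ 2.112360. Since m = (1 + c)/(c + rr + e), the denominator satisfies c + rr + e = (1 + c)/m = (1 + 0.48) / 2.112360 ≈ 0.700638.
With c = 0.48 and e = 0.0606, the required reserve ratio is 0.700638 − 0.48 − 0.0606 = 0.160038.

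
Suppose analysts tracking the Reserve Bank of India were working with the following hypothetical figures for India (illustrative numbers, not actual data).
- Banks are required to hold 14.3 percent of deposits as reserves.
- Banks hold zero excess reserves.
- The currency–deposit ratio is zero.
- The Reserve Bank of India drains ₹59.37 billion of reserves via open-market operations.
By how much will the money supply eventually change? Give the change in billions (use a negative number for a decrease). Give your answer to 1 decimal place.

-415.2 billion

The simple money multiplier is m = 1/rr = 1/0.143 ≈ 6.9930.
An open-market sale reduces the monetary base by 59.37 billion, so ΔM = m × ΔMB = 6.9930 × (−59.37) ≈ -415.1744 billion.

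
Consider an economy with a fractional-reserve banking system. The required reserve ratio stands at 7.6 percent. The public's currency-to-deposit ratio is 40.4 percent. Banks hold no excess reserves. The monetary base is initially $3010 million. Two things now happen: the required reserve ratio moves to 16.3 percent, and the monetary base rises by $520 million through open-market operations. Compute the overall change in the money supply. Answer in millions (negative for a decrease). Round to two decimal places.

-63.30 million

Before: m₁ = (1 + 0.404) / (0.076 + 0.404) = 2.9250000, MB₁ = 3010, so M₁ = 2.9250000 × 3010 = 8804.25 million.
After: m₂ = (1 + 0.404) / (0.163 + 0.404) ≈ 2.4761905, MB₂ = 3010 + 520 = 3530, so M₂ = 2.4761905 × 3530 ≈ 8740.9525 million.
ΔM = M₂ − M₁ = 8740.9525 − 8804.25 = -63.2975 million.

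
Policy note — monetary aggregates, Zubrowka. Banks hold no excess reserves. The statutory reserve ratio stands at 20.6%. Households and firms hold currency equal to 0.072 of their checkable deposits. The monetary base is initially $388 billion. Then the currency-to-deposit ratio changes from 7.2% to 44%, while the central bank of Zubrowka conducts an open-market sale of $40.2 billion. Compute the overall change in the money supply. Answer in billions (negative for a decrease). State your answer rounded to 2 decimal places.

Before: m₁ = (1 + 0.072) / (0.206 + 0.072) ≈ 3.856115, MB₁ = 388, so M₁ = 3.856115 × 388 ≈ 1496.1726 billion.
After: m₂ = (1 + 0.44) / (0.206 + 0.44) ≈ 2.229102, MB₂ = 388 − 40.2 = 347.8, so M₂ = 2.229102 × 347.8 ≈ 775.2817 billion.
ΔM = M₂ − M₁ = 775.2817 − 1496.1726 = -720.8909 billion.

-720.89 billion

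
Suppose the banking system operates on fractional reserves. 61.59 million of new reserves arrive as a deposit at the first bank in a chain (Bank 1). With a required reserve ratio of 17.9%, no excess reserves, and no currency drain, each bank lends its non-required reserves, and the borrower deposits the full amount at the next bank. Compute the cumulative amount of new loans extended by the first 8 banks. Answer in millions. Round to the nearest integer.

224 million

Bank i lends (1 − rr)^i of the original deposit: Bank 1 lends 61.59·0.8210 ≈ 50.5654, Bank 2 lends 61.59·0.8210² ≈ 41.5142, and so on.
Summing a geometric series: total = 61.59·[0.8210·(1 − 0.8210^8) / (1 − 0.8210)] ≈ 224.1779 million.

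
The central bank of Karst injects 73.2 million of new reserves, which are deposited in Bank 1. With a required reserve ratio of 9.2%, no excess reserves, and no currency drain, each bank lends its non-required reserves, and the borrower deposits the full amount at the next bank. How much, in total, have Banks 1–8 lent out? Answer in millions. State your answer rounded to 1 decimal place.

Bank i lends (1 − rr)^i of the original deposit: Bank 1 lends 73.2·0.9080 = 66.4656, Bank 2 lends 73.2·0.9080² ≈ 60.3508, and so on.
Summing a geometric series: total = 73.2·[0.9080·(1 − 0.9080^8) / (1 − 0.9080)] ≈ 388.6448 million.

388.6 million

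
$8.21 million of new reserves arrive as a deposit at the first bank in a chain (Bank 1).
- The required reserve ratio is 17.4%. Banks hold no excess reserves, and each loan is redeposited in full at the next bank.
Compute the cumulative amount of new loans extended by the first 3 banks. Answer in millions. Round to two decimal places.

$17.01 million

Bank i lends (1 − rr)^i of the original deposit: Bank 1 lends 8.21·0.8260 ≈ 6.7815, Bank 2 lends 8.21·0.8260² ≈ 5.6015, and so on.
Summing a geometric series: total = 8.21·[0.8260·(1 − 0.8260^3) / (1 − 0.8260)] ≈ 17.0098 million.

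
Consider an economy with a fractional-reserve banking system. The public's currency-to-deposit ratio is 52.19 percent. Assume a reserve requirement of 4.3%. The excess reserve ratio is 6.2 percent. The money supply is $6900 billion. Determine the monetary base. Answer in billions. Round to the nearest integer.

$2842 billion

The money multiplier is m = (1 + c) / (rr + e + c) = (1 + 0.5219) / (0.043 + 0.062 + 0.5219) ≈ 2.42766.
MB = M / m = 6900 / 2.42766 ≈ 2842.2431 billion.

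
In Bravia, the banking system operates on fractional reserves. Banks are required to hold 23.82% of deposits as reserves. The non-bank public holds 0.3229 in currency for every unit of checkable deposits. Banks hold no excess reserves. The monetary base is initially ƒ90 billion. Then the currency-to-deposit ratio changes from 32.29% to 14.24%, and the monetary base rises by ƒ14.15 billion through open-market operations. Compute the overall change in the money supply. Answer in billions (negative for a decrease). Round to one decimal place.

Before: m₁ = (1 + 0.3229) / (0.2382 + 0.3229) ≈ 2.35769, MB₁ = 90, so M₁ = 2.35769 × 90 = 212.1921 billion.
After: m₂ = (1 + 0.1424) / (0.2382 + 0.1424) ≈ 3.00158, MB₂ = 90 + 14.15 = 104.15, so M₂ = 3.00158 × 104.15 ≈ 312.6146 billion.
ΔM = M₂ − M₁ = 312.6146 − 212.1921 = 100.4225 billion.

ƒ100.4 billion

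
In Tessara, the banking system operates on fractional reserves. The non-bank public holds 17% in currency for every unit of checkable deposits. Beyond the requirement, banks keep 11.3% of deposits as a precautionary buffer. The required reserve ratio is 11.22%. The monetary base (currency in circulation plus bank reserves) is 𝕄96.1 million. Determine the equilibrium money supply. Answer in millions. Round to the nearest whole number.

The money multiplier is m = (1 + c) / (rr + e + c) = (1 + 0.17) / (0.1122 + 0.113 + 0.17) ≈ 2.9605.
So M = m × MB = 2.9605 × 96.1 ≈ 284.5041 million.

𝕄285 million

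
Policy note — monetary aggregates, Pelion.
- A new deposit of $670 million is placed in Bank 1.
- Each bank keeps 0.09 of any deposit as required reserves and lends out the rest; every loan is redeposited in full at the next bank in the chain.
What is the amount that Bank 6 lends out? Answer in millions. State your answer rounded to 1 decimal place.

Each bank lends a fraction (1 − rr) = 0.9100 of the deposit it receives, so Bank 6 receives 670·0.9100^5 and lends 670·0.9100^6 ≈ 380.4724 million.

$380.5 million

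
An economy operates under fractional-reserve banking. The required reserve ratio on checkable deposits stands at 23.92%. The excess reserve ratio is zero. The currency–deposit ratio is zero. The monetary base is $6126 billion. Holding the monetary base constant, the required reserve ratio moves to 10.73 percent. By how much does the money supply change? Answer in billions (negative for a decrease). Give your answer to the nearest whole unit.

$31482 billion

Initially m₁ = 1 / (0.2392) ≈ 4.18060, so M₁ = 4.18060 × 6126 = 25610.3556 billion.
After the change m₂ = 1 / (0.1073) ≈ 9.31966, so M₂ = 9.31966 × 6126 ≈ 57092.2372 billion.
ΔM = M₂ − M₁ = 57092.2372 − 25610.3556 = 31481.8816 billion.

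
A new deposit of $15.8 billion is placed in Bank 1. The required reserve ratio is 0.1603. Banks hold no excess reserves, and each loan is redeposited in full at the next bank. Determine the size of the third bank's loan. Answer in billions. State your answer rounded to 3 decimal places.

Each bank lends a fraction (1 − rr) = 0.8397 of the deposit it receives, so Bank 3 receives 15.8·0.8397^2 and lends 15.8·0.8397^3 ≈ 9.3547 billion.

$9.355 billion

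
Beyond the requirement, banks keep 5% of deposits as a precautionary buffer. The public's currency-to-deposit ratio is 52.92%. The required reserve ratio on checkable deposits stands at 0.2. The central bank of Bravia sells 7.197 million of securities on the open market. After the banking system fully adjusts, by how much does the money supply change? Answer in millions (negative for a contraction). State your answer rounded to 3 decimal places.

-14.124 million

The money multiplier is m = (1 + c) / (rr + e + c) = (1 + 0.5292) / (0.2 + 0.05 + 0.5292) ≈ 1.96253.
The sale removes 7.197 million of base, so ΔM = m × ΔMB = 1.96253 × (−7.197) ≈ -14.1243 million.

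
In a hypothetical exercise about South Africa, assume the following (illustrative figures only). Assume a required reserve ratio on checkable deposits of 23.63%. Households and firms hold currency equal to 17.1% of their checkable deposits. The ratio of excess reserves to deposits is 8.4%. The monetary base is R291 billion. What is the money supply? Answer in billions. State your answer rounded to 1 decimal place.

R693.6 billion

The money multiplier is m = (1 + c) / (rr + e + c) = (1 + 0.171) / (0.2363 + 0.084 + 0.171) ≈ 2.38347.
So M = m × MB = 2.38347 × 291 ≈ 693.5898 billion.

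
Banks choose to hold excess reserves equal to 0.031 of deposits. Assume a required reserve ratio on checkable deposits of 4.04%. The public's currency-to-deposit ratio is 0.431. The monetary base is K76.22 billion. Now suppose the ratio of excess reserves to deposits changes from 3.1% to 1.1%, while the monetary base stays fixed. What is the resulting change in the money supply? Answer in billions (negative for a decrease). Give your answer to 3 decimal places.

K9.001 billion

Initially m₁ = (1 + 0.431) / (0.0404 + 0.031 + 0.431) ≈ 2.848328, so M₁ = 2.848328 × 76.22 ≈ 217.0996 billion.
After the change m₂ = (1 + 0.431) / (0.0404 + 0.011 + 0.431) ≈ 2.966418, so M₂ = 2.966418 × 76.22 ≈ 226.1004 billion.
ΔM = M₂ − M₁ = 226.1004 − 217.0996 = 9.0008 billion.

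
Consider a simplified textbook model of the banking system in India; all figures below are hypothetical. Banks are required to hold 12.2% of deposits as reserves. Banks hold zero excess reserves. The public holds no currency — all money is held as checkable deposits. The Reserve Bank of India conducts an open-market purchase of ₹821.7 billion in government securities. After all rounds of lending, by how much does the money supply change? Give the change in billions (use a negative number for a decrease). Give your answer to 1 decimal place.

₹6735.2 billion

The simple money multiplier is m = 1/rr = 1/0.122 ≈ 8.19672.
An open-market purchase increases the monetary base by 821.7 billion, so ΔM = m × ΔMB = 8.19672 × 821.7 ≈ 6735.2448 billion.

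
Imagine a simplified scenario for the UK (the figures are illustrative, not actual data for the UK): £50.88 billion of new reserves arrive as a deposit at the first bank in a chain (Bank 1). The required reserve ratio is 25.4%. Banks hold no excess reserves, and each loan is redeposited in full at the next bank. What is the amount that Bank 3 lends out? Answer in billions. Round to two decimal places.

Each bank lends a fraction (1 − rr) = 0.7460 of the deposit it receives, so Bank 3 receives 50.88·0.7460^2 and lends 50.88·0.7460^3 ≈ 21.1234 billion.

£21.12 billion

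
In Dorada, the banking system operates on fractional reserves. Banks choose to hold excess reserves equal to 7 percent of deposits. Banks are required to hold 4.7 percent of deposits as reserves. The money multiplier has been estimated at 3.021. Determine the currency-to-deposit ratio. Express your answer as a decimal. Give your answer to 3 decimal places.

Using m = 3.021. From m = (1 + c)/(c + rr + e), rearranging gives 1 + c = m·(c + rr + e), so c·(1 − m) = m·(rr + e) − 1.
Hence c = [m·(rr + e) − 1]/(1 − m) = [3.021 × (0.047 + 0.07) − 1] / (1 − 3.021) ≈ 0.319912.

0.320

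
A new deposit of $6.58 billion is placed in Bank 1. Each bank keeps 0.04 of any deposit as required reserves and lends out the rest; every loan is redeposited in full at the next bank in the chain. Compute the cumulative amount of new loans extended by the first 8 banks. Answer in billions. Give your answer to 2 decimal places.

$44.00 billion

Bank i lends (1 − rr)^i of the original deposit: Bank 1 lends 6.58·0.9600 = 6.3168, Bank 2 lends 6.58·0.9600² ≈ 6.0641, and so on.
Summing a geometric series: total = 6.58·[0.9600·(1 − 0.9600^8) / (1 − 0.9600)] ≈ 43.9982 billion.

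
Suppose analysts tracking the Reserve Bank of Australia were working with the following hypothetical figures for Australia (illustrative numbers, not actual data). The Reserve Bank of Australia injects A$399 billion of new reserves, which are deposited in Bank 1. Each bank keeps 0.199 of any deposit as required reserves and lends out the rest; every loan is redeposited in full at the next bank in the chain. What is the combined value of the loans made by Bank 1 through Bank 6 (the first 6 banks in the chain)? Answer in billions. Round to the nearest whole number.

A$1182 billion

Bank i lends (1 − rr)^i of the original deposit: Bank 1 lends 399·0.8010 = 319.5990, Bank 2 lends 399·0.8010² ≈ 255.9988, and so on.
Summing a geometric series: total = 399·[0.8010·(1 − 0.8010^6) / (1 − 0.8010)] ≈ 1181.8478 billion.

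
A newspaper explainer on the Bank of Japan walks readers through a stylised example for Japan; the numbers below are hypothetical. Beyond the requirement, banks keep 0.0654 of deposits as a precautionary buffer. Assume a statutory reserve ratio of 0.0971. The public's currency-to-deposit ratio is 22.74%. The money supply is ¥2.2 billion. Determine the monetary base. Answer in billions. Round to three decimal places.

¥0.699 billion

The money multiplier is m = (1 + c) / (rr + e + c) = (1 + 0.2274) / (0.0971 + 0.0654 + 0.2274) ≈ 3.14799.
MB = M / m = 2.2 / 3.14799 ≈ 0.6989 billion.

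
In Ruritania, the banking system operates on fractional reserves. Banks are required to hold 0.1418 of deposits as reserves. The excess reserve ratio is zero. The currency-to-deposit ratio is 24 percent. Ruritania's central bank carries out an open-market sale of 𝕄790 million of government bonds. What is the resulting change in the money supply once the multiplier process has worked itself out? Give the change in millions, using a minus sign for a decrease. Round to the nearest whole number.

-2566 million

The money multiplier is m = (1 + c) / (rr + c) = (1 + 0.24) / (0.1418 + 0.24) ≈ 3.2478.
The sale removes 790 million of base, so ΔM = m × ΔMB = 3.2478 × (−790) = -2565.762 million.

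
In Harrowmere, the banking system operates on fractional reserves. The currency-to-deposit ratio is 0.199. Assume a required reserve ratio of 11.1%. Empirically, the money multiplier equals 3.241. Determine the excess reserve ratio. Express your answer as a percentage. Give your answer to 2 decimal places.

Using m = 3.241. Since m = (1 + c)/(c + rr + e), the denominator satisfies c + rr + e = (1 + c)/m = (1 + 0.199) / 3.241 ≈ 0.369948.
With c = 0.199 and rr = 0.111, the excess reserve ratio is 0.369948 − 0.199 − 0.111 = 0.059948.

5.99%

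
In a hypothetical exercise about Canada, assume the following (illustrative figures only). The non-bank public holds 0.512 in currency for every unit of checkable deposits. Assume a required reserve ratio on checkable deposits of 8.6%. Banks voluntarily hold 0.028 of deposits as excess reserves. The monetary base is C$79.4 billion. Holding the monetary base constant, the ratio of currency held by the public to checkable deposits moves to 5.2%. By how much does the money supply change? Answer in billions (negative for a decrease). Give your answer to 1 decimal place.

C$311.4 billion

Initially m₁ = (1 + 0.512) / (0.086 + 0.028 + 0.512) ≈ 2.4153, so M₁ = 2.4153 × 79.4 ≈ 191.7748 billion.
After the change m₂ = (1 + 0.052) / (0.086 + 0.028 + 0.052) ≈ 6.3373, so M₂ = 6.3373 × 79.4 ≈ 503.1816 billion.
ΔM = M₂ − M₁ = 503.1816 − 191.7748 = 311.4068 billion.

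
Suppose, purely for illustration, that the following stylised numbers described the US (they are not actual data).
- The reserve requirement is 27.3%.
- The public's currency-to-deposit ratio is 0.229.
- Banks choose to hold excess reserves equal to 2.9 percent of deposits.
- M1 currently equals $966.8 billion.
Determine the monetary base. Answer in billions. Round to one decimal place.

The money multiplier is m = (1 + c) / (rr + e + c) = (1 + 0.229) / (0.273 + 0.029 + 0.229) ≈ 2.31450.
MB = M / m = 966.8 / 2.31450 ≈ 417.7144 billion.

$417.7 billion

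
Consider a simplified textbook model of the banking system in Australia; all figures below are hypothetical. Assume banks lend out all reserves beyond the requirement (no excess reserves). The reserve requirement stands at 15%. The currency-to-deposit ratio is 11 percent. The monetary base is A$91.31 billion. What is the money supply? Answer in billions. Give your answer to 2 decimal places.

A$389.82 billion

The money multiplier is m = (1 + c) / (rr + c) = (1 + 0.11) / (0.15 + 0.11) ≈ 4.26923.
So M = m × MB = 4.26923 × 91.31 ≈ 389.8234 billion.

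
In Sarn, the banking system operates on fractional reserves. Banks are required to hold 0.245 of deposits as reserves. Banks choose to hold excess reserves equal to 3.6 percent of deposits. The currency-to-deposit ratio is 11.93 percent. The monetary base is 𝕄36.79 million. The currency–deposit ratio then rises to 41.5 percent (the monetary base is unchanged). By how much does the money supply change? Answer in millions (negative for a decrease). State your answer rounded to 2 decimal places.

-28.07 million

Initially m₁ = (1 + 0.1193) / (0.245 + 0.036 + 0.1193) ≈ 2.79615, so M₁ = 2.79615 × 36.79 ≈ 102.8704 million.
After the change m₂ = (1 + 0.415) / (0.245 + 0.036 + 0.415) ≈ 2.03305, so M₂ = 2.03305 × 36.79 ≈ 74.7959 million.
ΔM = M₂ − M₁ = 74.7959 − 102.8704 = -28.0745 million.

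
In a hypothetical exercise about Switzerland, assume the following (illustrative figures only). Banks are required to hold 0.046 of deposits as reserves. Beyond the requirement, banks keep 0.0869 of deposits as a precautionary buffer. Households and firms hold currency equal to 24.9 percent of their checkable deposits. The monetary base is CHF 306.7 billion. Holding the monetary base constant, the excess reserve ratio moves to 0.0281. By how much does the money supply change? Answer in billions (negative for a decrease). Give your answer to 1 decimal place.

Initially m₁ = (1 + 0.249) / (0.046 + 0.0869 + 0.249) ≈ 3.27049, so M₁ = 3.27049 × 306.7 ≈ 1003.0593 billion.
After the change m₂ = (1 + 0.249) / (0.046 + 0.0281 + 0.249) ≈ 3.86568, so M₂ = 3.86568 × 306.7 ≈ 1185.6041 billion.
ΔM = M₂ − M₁ = 1185.6041 − 1003.0593 = 182.5448 billion.

CHF 182.5 billion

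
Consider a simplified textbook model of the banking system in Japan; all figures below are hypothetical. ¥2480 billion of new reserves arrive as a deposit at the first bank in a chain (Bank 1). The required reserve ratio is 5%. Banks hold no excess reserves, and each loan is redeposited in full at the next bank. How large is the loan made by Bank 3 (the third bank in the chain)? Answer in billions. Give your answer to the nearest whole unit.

Each bank lends a fraction (1 − rr) = 0.9500 of the deposit it receives, so Bank 3 receives 2480·0.9500^2 and lends 2480·0.9500^3 = 2126.2900 billion.

¥2126 billion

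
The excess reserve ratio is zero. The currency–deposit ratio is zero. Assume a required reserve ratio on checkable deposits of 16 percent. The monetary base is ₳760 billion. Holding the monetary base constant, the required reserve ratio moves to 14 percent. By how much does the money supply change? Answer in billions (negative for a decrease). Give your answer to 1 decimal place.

₳678.6 billion

Initially m₁ = 1 / (0.16) = 6.25, so M₁ = 6.25 × 760 = 4750 billion.
After the change m₂ = 1 / (0.14) ≈ 7.14286, so M₂ = 7.14286 × 760 = 5428.5736 billion.
ΔM = M₂ − M₁ = 5428.5736 − 4750 = 678.5736 billion.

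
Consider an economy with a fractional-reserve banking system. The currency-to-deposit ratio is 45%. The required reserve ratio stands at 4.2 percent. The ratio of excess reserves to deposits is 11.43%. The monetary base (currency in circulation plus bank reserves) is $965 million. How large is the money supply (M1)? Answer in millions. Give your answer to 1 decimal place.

$2307.9 million

The money multiplier is m = (1 + c) / (rr + e + c) = (1 + 0.45) / (0.042 + 0.1143 + 0.45) ≈ 2.39156.
So M = m × MB = 2.39156 × 965 = 2307.8554 million.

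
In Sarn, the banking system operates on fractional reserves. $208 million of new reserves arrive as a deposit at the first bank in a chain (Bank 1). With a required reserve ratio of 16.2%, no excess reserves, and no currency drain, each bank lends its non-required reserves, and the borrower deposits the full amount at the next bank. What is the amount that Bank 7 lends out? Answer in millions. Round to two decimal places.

Each bank lends a fraction (1 − rr) = 0.8380 of the deposit it receives, so Bank 7 receives 208·0.8380^6 and lends 208·0.8380^7 ≈ 60.3631 million.

$60.36 million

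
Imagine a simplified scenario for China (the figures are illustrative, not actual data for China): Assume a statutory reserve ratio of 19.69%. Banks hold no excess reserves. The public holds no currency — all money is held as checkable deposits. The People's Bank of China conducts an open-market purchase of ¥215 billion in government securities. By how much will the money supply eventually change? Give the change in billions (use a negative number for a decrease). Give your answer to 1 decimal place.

The simple money multiplier is m = 1/rr = 1/0.1969 ≈ 5.07872.
An open-market purchase increases the monetary base by 215 billion, so ΔM = m × ΔMB = 5.07872 × 215 = 1091.9248 billion.

¥1091.9 billion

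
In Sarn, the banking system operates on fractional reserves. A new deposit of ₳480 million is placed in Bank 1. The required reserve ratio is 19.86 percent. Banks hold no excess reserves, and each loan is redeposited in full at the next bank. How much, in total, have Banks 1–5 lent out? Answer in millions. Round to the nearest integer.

Bank i lends (1 − rr)^i of the original deposit: Bank 1 lends 480·0.8014 = 384.6720, Bank 2 lends 480·0.8014² ≈ 308.2761, and so on.
Summing a geometric series: total = 480·[0.8014·(1 − 0.8014^5) / (1 − 0.8014)] ≈ 1296.6560 million.

₳1297 million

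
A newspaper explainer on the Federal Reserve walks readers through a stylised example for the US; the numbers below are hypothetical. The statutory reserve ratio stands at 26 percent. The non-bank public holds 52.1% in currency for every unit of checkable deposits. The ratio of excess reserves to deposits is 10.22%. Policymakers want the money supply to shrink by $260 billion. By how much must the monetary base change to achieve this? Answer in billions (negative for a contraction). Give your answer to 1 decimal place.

The money multiplier is m = (1 + c) / (rr + e + c) = (1 + 0.521) / (0.26 + 0.1022 + 0.521) ≈ 1.72215.
ΔMB = ΔM / m = (−260) / 1.72215 ≈ -150.9741 billion.

-151.0 billion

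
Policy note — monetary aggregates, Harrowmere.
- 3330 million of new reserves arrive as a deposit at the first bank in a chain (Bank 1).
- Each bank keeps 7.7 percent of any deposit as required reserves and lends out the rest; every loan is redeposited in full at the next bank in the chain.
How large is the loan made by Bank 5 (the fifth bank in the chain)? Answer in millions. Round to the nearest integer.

2231 million

Each bank lends a fraction (1 − rr) = 0.9230 of the deposit it receives, so Bank 5 receives 3330·0.9230^4 and lends 3330·0.9230^5 ≈ 2230.7594 million.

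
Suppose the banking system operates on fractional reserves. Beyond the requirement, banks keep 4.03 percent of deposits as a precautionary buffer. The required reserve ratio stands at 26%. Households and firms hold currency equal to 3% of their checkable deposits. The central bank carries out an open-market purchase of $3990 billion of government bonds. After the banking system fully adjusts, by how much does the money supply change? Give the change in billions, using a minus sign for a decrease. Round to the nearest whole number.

$12442 billion

The money multiplier is m = (1 + c) / (rr + e + c) = (1 + 0.03) / (0.26 + 0.0403 + 0.03) ≈ 3.11838.
The purchase adds 3990 billion of base, so ΔM = m × ΔMB = 3.11838 × (+3990) = 12442.3362 billion.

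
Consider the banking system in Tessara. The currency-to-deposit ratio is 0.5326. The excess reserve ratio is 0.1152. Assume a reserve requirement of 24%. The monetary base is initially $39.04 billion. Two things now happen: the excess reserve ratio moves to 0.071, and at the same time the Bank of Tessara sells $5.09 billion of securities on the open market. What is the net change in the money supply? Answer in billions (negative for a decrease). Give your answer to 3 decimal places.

Before: m₁ = (1 + 0.5326) / (0.24 + 0.1152 + 0.5326) ≈ 1.726290, MB₁ = 39.04, so M₁ = 1.726290 × 39.04 ≈ 67.3944 billion.
After: m₂ = (1 + 0.5326) / (0.24 + 0.071 + 0.5326) ≈ 1.816738, MB₂ = 39.04 − 5.09 = 33.95, so M₂ = 1.816738 × 33.95 ≈ 61.6783 billion.
ΔM = M₂ − M₁ = 61.6783 − 67.3944 = -5.7161 billion.

-5.716 billion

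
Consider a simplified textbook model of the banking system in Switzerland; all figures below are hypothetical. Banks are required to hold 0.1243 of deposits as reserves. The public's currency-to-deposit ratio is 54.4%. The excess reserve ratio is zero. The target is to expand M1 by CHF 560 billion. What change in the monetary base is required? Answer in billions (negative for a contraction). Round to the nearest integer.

CHF 242 billion

The money multiplier is m = (1 + c) / (rr + c) = (1 + 0.544) / (0.1243 + 0.544) ≈ 2.3103.
ΔMB = ΔM / m = (+560) / 2.3103 ≈ 242.3928 billion.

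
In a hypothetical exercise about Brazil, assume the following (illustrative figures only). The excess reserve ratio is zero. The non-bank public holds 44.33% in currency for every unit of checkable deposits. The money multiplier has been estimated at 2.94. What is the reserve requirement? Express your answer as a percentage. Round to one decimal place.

4.8%

Using m = 2.94. Since m = (1 + c)/(c + rr + e), the denominator satisfies c + rr + e = (1 + c)/m = (1 + 0.4433) / 2.94 ≈ 0.490918.
With c = 0.4433 and e = 0, the reserve requirement is 0.490918 − 0.4433 − 0 = 0.047618.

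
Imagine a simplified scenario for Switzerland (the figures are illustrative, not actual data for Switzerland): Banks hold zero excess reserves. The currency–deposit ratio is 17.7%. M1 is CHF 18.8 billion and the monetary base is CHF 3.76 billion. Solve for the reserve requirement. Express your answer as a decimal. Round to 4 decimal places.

Using m = M/MB = 18.8/3.76 = 5.000000. Since m = (1 + c)/(c + rr + e), the denominator satisfies c + rr + e = (1 + c)/m = (1 + 0.177) / 5.000000 = 0.235400.
With c = 0.177 and e = 0, the reserve requirement is 0.235400 − 0.177 − 0 = 0.0584.

0.0584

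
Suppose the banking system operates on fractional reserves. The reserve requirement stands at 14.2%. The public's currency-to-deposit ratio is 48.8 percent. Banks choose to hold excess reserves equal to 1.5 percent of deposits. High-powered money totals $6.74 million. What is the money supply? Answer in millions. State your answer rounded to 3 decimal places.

$15.549 million

The money multiplier is m = (1 + c) / (rr + e + c) = (1 + 0.488) / (0.142 + 0.015 + 0.488) ≈ 2.30698.
So M = m × MB = 2.30698 × 6.74 ≈ 15.549 million.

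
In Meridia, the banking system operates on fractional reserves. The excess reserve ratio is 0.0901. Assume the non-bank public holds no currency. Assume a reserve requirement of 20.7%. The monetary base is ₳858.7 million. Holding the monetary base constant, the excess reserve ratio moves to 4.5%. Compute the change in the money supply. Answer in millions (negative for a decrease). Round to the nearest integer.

Initially m₁ = 1 / (0.207 + 0.0901) ≈ 3.3659, so M₁ = 3.3659 × 858.7 ≈ 2890.2983 million.
After the change m₂ = 1 / (0.207 + 0.045) ≈ 3.9683, so M₂ = 3.9683 × 858.7 ≈ 3407.5792 million.
ΔM = M₂ − M₁ = 3407.5792 − 2890.2983 = 517.2809 million.

₳517 million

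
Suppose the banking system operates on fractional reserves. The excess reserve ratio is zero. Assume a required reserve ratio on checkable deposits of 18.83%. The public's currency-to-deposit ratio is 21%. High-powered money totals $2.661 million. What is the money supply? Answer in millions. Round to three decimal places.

The money multiplier is m = (1 + c) / (rr + c) = (1 + 0.21) / (0.1883 + 0.21) ≈ 3.03791.
So M = m × MB = 3.03791 × 2.661 ≈ 8.0839 million.

$8.084 million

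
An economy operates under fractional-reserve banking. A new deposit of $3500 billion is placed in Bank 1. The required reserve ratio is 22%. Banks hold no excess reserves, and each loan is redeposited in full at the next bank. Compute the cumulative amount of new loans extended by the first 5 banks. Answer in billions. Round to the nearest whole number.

$8826 billion

Bank i lends (1 − rr)^i of the original deposit: Bank 1 lends 3500·0.7800 = 2730.0000, Bank 2 lends 3500·0.7800² = 2129.4000, and so on.
Summing a geometric series: total = 3500·[0.7800·(1 − 0.7800^5) / (1 − 0.7800)] ≈ 8826.3700 billion.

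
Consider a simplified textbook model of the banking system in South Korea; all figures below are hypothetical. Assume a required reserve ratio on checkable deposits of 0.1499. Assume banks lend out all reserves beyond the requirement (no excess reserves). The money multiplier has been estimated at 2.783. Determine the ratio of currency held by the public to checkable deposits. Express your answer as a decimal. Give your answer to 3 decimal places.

0.327

Using m = 2.783. From m = (1 + c)/(c + rr + e), rearranging gives 1 + c = m·(c + rr + e), so c·(1 − m) = m·(rr + e) − 1.
Hence c = [m·(rr + e) − 1]/(1 − m) = [2.783 × (0.1499 + 0) − 1] / (1 − 2.783) ≈ 0.326881.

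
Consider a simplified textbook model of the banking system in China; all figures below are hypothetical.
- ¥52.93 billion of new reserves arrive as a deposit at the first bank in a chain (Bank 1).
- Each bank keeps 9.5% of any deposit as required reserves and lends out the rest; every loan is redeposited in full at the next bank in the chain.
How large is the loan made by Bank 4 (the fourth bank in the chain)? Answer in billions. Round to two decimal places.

Each bank lends a fraction (1 − rr) = 0.9050 of the deposit it receives, so Bank 4 receives 52.93·0.9050^3 and lends 52.93·0.9050^4 ≈ 35.5055 billion.

¥35.51 billion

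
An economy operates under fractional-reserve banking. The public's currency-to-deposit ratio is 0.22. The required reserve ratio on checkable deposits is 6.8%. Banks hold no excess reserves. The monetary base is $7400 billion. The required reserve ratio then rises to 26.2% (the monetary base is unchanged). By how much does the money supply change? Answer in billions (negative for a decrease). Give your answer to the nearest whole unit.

-12617 billion

Initially m₁ = (1 + 0.22) / (0.068 + 0.22) ≈ 4.23611, so M₁ = 4.23611 × 7400 = 31347.214 billion.
After the change m₂ = (1 + 0.22) / (0.262 + 0.22) ≈ 2.53112, so M₂ = 2.53112 × 7400 = 18730.288 billion.
ΔM = M₂ − M₁ = 18730.288 − 31347.214 = -12616.926 billion.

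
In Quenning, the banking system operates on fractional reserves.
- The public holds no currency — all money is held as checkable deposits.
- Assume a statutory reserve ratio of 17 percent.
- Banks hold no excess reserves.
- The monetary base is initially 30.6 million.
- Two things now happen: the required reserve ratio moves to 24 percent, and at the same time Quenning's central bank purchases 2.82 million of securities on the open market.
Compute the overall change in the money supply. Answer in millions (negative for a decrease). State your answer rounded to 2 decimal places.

Before: m₁ = 1 / (0.17) ≈ 5.88235, MB₁ = 30.6, so M₁ = 5.88235 × 30.6 ≈ 179.9999 million.
After: m₂ = 1 / (0.24) ≈ 4.16667, MB₂ = 30.6 + 2.82 = 33.42, so M₂ = 4.16667 × 33.42 ≈ 139.2501 million.
ΔM = M₂ − M₁ = 139.2501 − 179.9999 = -40.7498 million.

-40.75 million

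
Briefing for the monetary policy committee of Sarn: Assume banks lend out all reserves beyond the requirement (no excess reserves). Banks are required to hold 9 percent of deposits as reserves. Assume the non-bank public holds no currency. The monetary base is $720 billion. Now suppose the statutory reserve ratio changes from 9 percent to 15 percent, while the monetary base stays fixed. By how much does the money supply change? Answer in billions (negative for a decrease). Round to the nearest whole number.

Initially m₁ = 1 / (0.09) ≈ 11.1111, so M₁ = 11.1111 × 720 = 7999.992 billion.
After the change m₂ = 1 / (0.15) ≈ 6.6667, so M₂ = 6.6667 × 720 = 4800.024 billion.
ΔM = M₂ − M₁ = 4800.024 − 7999.992 = -3199.968 billion.

-3200 billion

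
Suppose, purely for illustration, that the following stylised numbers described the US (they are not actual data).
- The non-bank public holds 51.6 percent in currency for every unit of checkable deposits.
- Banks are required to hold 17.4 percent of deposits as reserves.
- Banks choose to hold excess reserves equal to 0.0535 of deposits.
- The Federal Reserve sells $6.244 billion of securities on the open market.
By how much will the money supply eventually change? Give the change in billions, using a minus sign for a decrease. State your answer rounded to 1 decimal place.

The money multiplier is m = (1 + c) / (rr + e + c) = (1 + 0.516) / (0.174 + 0.0535 + 0.516) ≈ 2.0390.
The sale removes 6.244 billion of base, so ΔM = m × ΔMB = 2.0390 × (−6.244) ≈ -12.7315 billion.

-12.7 billion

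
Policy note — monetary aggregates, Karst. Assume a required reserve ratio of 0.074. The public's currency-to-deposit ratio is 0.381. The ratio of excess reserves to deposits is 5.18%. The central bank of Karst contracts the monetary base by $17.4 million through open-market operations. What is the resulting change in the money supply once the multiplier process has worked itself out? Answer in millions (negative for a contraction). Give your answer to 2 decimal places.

The money multiplier is m = (1 + c) / (rr + e + c) = (1 + 0.381) / (0.074 + 0.0518 + 0.381) ≈ 2.72494.
The sale removes 17.4 million of base, so ΔM = m × ΔMB = 2.72494 × (−17.4) ≈ -47.414 million.

-47.41 million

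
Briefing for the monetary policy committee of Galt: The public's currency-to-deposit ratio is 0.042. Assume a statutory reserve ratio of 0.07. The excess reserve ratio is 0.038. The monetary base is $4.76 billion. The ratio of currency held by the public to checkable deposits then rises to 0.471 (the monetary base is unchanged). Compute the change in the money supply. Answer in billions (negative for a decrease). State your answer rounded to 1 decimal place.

-21.0 billion

Initially m₁ = (1 + 0.042) / (0.07 + 0.038 + 0.042) ≈ 6.9467, so M₁ = 6.9467 × 4.76 ≈ 33.0663 billion.
After the change m₂ = (1 + 0.471) / (0.07 + 0.038 + 0.471) ≈ 2.5406, so M₂ = 2.5406 × 4.76 ≈ 12.0933 billion.
ΔM = M₂ − M₁ = 12.0933 − 33.0663 = -20.973 billion.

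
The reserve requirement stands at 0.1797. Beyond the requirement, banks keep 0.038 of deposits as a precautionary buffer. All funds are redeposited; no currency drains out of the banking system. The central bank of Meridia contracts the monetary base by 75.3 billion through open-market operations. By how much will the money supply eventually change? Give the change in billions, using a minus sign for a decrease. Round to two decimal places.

-345.89 billion

The money multiplier is m = 1 / (rr + e) = 1 / (0.1797 + 0.038) ≈ 4.59348.
The sale removes 75.3 billion of base, so ΔM = m × ΔMB = 4.59348 × (−75.3) ≈ -345.889 billion.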